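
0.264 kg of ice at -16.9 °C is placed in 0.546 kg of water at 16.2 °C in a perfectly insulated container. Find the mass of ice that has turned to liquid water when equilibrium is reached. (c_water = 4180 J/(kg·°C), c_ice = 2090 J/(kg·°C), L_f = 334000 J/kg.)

m_melted ≈ 0.0828 kg

Water can give up m c ΔT = 0.546·4180·16.2 = 36973 J before reaching 0 °C.
Warming the ice to 0 °C takes 0.264·2090·16.9 = 9324.7 J, leaving 27648 J for melting.
Melting all 0.264 kg of ice would need 0.264·334000 = 88176 J.
27648 J < 88176 J, so only part of the ice melts and the system sits at 0 °C.
m_melt = 27648 / L_f = 0.08278 kg.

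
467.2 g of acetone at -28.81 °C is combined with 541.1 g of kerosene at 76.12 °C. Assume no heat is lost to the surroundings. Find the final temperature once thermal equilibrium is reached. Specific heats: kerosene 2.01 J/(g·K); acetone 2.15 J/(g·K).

T_f ≈ 25.7 °C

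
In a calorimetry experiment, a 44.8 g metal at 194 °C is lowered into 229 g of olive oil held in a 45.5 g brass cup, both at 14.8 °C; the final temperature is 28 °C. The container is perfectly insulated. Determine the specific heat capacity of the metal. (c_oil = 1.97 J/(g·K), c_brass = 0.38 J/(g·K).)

c ≈ 0.831 J/(g·K)

Energy conservation, ΣQ = 0:
44.8×c×(28 − 194) + 229×1.97×(28 − 14.8) + 45.5×0.38×(28 − 14.8) = 0
-7436.8 c = -6183.1
c = -6183.1/-7436.8 ≈ 0.8314 J/(g·K)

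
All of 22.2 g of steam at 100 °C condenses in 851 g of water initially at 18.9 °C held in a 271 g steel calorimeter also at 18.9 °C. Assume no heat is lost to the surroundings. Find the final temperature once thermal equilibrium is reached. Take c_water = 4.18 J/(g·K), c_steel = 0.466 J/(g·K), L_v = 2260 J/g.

Heat gained plus heat lost sum to zero:
latent heat released on condensation: 22.2·2260 = 50172
  condensed water 100 °C→T: 92.8(T − 100)
  water warms: 851·4.18·(T − 18.9) = 3557.2(T − 18.9)
  cup: 126.29(T − 18.9)
3776.3 T = 50172 + 9279.6 + 69618 = 129069
T ≈ 34.18 °C — below 100 °C, confirming all the steam condensed.

T_f ≈ 34.2 °C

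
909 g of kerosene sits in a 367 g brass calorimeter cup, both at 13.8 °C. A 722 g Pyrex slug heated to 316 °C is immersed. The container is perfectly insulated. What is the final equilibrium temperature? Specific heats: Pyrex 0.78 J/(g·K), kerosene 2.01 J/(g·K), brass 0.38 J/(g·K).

T_f ≈ 81.1 °C

Setting the total heat transfer to zero:
722*0.78*(T − 316) + 909*2.01*(T − 13.8) + 367*0.38*(T − 13.8) = 0
(563.16 + 1827.1 + 139.46) T = 563.16*316 + 1827.1*13.8 + 139.46*13.8
T ≈ 81.08 °C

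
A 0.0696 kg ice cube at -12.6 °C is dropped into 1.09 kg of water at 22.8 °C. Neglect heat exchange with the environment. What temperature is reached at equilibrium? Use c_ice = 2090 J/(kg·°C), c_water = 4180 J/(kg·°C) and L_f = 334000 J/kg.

T_f ≈ 16.3 °C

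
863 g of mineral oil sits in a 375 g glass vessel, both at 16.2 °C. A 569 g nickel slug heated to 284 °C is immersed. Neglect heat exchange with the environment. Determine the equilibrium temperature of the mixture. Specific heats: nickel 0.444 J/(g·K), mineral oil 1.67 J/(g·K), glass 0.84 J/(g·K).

With ΣQ=0 the equilibrium temperature is the m·c-weighted mean:
T_f = (252.64×284 + 1441.2×16.2 + 315×16.2) / (252.64 + 1441.2 + 315)
    = 100199 / 2008.8 ≈ 49.88 °C

T_f ≈ 49.9 °C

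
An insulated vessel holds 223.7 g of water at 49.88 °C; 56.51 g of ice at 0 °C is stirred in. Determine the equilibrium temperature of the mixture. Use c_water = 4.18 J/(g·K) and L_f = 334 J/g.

Taking heat into each body as positive, Σ m c ΔT = 0:
melt ice: 56.51×334 = 18874; warm the meltwater: 236.21 T; water cools: 223.7×4.18×(T − 49.88) = 935.07(T − 49.88)
1171.3 T = 46641 − 18874 = 27767
T ≈ 23.71 °C (positive, so assuming full melt was valid).

T_f ≈ 23.7 °C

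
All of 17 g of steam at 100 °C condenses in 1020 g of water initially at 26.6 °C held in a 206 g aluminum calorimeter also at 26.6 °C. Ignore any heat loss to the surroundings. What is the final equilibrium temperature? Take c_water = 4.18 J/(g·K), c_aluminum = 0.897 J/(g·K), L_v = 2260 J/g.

T_f ≈ 36.3 °C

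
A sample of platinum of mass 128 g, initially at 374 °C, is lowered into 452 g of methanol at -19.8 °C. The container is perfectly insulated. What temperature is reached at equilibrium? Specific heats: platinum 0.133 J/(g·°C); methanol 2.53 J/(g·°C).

T_f ≈ -14.0 °C

|Q_platinum| = |Q_methanol|:
128×0.133×(374 − T) = 452×2.53×(T − (-19.8))
17.02(374 − T) = 1143.6(T − (-19.8))
1160.6 T = -16276  ⇒  T ≈ -14.02 °C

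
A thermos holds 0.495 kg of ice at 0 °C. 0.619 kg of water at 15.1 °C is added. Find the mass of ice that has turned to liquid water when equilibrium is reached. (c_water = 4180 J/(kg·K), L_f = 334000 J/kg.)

Water can give up m c ΔT = 0.619·4180·15.1 = 39070 J before reaching 0 °C.
Melting all 0.495 kg of ice would need 0.495·334000 = 165330 J.
Since 39070 < 165330 J, not all the ice melts; equilibrium is at 0 °C.
Mass melted = 39070/334000 ≈ 0.117 kg.

m_melted ≈ 0.117 kg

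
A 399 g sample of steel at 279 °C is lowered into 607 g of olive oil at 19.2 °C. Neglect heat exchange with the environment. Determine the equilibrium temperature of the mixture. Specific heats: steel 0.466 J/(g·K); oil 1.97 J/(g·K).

Set heat shed by the hot body equal to heat absorbed by the cold body:
399×0.466×(279 − T) = 607×1.97×(T − 19.2)
185.93(279 − T) = 1195.8(T − 19.2)
1381.7 T = 74835  ⇒  T ≈ 54.16 °C

T_f ≈ 54.2 °C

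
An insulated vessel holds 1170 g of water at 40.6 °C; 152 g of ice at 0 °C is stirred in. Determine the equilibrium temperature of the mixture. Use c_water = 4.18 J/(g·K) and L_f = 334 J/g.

Setting the total heat transfer to zero:
fusion: m_ice L_f = 152×334 = 50768; warm the meltwater: 635.36 T; water cools: 1170×4.18×(T − 40.6) = 4890.6(T − 40.6)
5526 T = 198558 − 50768 = 147790
T ≈ 26.74 °C (positive, so assuming full melt was valid).

T_f ≈ 26.7 °C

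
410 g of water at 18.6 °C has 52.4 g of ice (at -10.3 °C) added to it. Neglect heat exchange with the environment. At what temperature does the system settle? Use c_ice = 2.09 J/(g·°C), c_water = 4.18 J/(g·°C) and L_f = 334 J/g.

T_f ≈ 6.9 °C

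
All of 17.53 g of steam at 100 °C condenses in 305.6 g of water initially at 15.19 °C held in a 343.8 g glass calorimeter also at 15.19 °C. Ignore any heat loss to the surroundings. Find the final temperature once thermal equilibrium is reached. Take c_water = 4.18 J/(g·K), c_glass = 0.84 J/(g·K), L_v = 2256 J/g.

Energy balance with sensible and latent terms:
condense steam: −17.53×2256 = −39548
  condensed water 100 °C→T: 73.28(T − 100)
  original water: 1277.4(T − 15.19)
  glass cup: 343.8×0.84×(T − 15.19) = 288.79(T − 15.19)
1639.5 T = 39548 + 7327.5 + 23791 = 70666
T ≈ 43.10 °C, under the boiling point, so the assumption holds.

T_f ≈ 43.1 °C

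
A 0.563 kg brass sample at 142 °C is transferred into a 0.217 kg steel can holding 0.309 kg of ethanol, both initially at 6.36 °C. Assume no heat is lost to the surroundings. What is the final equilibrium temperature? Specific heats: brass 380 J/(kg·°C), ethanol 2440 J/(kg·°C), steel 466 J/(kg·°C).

Conservation of energy gives ΣQ = 0:
0.563*380*(T − 142) + 0.309*2440*(T − 6.36) + 0.217*466*(T − 6.36) = 0
213.94(T − 142) + 753.96(T − 6.36) + 101.12(T − 6.36) = 0
(213.94 + 753.96 + 101.12) T = 213.94*142 + 753.96*6.36 + 101.12*6.36
T = 35818 / 1069 = 33.5 °C

T_f ≈ 33.5 °C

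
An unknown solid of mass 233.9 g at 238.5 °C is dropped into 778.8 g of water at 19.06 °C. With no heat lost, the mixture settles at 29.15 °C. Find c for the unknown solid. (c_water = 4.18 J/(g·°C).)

c ≈ 0.671 J/(g·°C)

Setting the total heat transfer to zero:
233.9·c·(29.15 − 238.5) + 778.8·4.18·(29.15 − 19.06) = 0
-48967 c = -32847
c = -32847/-48967 ≈ 0.6708 J/(g·°C)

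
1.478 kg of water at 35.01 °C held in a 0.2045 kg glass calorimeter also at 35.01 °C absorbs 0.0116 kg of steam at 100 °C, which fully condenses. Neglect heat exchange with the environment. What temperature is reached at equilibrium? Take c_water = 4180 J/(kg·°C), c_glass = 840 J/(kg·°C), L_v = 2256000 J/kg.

T_f ≈ 39.6 °C

Taking heat into each body as positive, Σ m c ΔT = 0:
steam→water at 100 °C releases m L_v = 0.0116·2256000 = 26170
  condensate cools 100→T: 0.0116·4180·(T − 100) = 48.49(T − 100)
  original water: 6178(T − 35.01)
  cup: 171.78(T − 35.01)
6398.3 T = 26170 + 4848.8 + 222307 = 253326
T ≈ 39.59 °C — below 100 °C, confirming all the steam condensed.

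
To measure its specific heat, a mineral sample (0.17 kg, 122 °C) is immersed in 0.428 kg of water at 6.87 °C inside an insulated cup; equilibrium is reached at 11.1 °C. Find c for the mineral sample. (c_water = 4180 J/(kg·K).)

c ≈ 401 J/(kg·K)

Heat lost by the mineral sample = heat gained by the water:
0.17×c×(122 − 11.1) = 0.428×4180×(11.1 − 6.87)
18.85 c = 7567.6  ⇒  c ≈ 401.4 J/(kg·K)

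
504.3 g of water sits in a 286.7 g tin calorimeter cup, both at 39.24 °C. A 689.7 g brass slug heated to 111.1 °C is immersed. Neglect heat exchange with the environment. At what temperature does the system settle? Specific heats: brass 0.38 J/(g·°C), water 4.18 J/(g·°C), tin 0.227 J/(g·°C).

Heat gained plus heat lost sum to zero:
689.7*0.38*(T − 111.1) + 504.3*4.18*(T − 39.24) + 286.7*0.227*(T − 39.24) = 0
2435.1 T = 114388
T = 114388 / 2435.1 = 47 °C

T_f ≈ 47.0 °C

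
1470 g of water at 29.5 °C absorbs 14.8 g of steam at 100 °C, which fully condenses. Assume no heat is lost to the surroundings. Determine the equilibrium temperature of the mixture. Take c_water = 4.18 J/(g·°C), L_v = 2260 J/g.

T_f ≈ 35.6 °C

Conservation of energy gives ΣQ = 0:
steam→water at 100 °C releases m L_v = 14.8·2260 = 33448
  condensate cools 100→T: 14.8·4.18·(T − 100) = 61.86(T − 100)
  water warms: 1470·4.18·(T − 29.5) = 6144.6(T − 29.5)
6206.5 T = 33448 + 6186.4 + 181266 = 220900
T ≈ 35.59 °C (< 100 °C, so full condensation is consistent).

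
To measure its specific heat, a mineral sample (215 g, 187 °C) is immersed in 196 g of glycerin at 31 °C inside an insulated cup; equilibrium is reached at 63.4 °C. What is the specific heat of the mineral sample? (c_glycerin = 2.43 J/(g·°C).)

c ≈ 0.581 J/(g·°C)

Heat lost by the mineral sample = heat gained by the glycerin:
215×c×(187 − 63.4) = 196×2.43×(63.4 − 31)
26574 c = 15431  ⇒  c ≈ 0.5807 J/(g·°C)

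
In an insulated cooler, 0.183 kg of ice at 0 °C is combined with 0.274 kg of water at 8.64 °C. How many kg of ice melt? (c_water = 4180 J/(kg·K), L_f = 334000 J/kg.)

m_melted ≈ 0.0296 kg

Cooling the water to 0 °C releases 0.274×4180×8.64 = 9895.6 J.
Fully melting the ice requires m_ice L_f = 0.183×334000 = 61122 J.
That's not enough to melt it all — equilibrium is at 0 °C with ice remaining.
Mass melted = 9895.6/334000 ≈ 0.02963 kg.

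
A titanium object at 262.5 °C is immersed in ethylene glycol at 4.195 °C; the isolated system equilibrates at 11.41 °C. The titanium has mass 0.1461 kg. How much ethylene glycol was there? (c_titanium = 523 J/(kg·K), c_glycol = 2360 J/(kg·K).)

m ≈ 1.13 kg

Heat lost by the titanium = heat gained by the glycol:
0.1461×523×(262.5 − 11.41) = m×2360×(11.41 − 4.195)
17027 m = 19186  ⇒  m ≈ 1.127 kg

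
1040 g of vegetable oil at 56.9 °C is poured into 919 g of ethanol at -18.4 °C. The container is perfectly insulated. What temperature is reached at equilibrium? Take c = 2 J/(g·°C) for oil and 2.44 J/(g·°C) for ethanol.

T_f ≈ 17.8 °C

Net heat exchanged in the isolated system is zero:
1040×2×(T − 56.9) + 919×2.44×(T − (-18.4)) = 0
(2080 + 2242.4) T = 2080×56.9 + 2242.4×(-18.4)
T ≈ 17.84 °C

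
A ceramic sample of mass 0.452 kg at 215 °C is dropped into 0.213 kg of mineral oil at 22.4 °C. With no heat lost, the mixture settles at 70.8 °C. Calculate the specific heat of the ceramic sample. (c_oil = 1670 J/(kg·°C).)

Energy conservation, ΣQ = 0:
0.452·c·(70.8 − 215) + 0.213·1670·(70.8 − 22.4) = 0
-65.18 c = -17216
c = -17216/-65.18 ≈ 264.1 J/(kg·°C)

c ≈ 264 J/(kg·°C)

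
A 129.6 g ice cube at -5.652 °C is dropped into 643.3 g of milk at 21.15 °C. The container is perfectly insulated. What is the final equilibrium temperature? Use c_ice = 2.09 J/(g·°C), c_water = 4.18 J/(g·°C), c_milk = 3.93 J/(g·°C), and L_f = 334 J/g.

T_f ≈ 2.8 °C

Conservation of energy gives ΣQ = 0:
ice -5.652→0 °C: 129.6·2.09·5.652 = 1530.9
  latent heat to melt: 129.6·334 = 43286
  meltwater 0→T: 129.6·4.18·T = 541.73 T
  milk cools: 643.3·3.93·(T − 21.15) = 2528.2(T − 21.15)
3069.9 T = 53471 − 44817 = 8653.5
T ≈ 2.82 °C (positive, so assuming full melt was valid).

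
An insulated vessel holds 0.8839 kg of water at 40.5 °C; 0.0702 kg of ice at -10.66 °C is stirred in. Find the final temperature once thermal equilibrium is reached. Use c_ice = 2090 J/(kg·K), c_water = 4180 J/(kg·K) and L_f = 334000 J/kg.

Energy conservation, ΣQ = 0:
ice -10.66→0 °C: 0.0702×2090×10.66 = 1564
  melt ice: 0.0702×334000 = 23447
  warm the meltwater: 293.44 T
  water: 3694.7(T − 40.5)
3988.1 T = 149635 − 25011 = 124625
T ≈ 31.25 °C. Since T > 0 °C, the all-ice-melts assumption holds.

T_f ≈ 31.2 °C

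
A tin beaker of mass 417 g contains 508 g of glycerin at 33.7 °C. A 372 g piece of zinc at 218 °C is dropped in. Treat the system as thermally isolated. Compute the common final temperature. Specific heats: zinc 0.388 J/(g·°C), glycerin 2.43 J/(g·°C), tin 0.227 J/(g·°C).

T_f ≈ 51.8 °C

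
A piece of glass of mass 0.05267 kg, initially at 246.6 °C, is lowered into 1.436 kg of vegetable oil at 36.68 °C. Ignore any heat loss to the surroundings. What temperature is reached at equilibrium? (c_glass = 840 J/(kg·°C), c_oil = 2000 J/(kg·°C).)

T_f ≈ 39.9 °C

|Q_glass| = |Q_oil|:
0.05267*840*(246.6 − T) = 1.436*2000*(T − 36.68)
44.24(246.6 − T) = 2872(T − 36.68)
2916.2 T = 116255  ⇒  T ≈ 39.86 °C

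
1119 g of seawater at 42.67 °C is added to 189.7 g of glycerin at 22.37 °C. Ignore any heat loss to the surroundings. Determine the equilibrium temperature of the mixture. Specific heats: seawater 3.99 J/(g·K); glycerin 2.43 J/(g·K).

With ΣQ=0 the equilibrium temperature is the m·c-weighted mean:
T_f = (4464.8·42.67 + 460.97·22.37) / (4464.8 + 460.97)
    = 200825 / 4925.8 ≈ 40.77 °C

T_f ≈ 40.8 °C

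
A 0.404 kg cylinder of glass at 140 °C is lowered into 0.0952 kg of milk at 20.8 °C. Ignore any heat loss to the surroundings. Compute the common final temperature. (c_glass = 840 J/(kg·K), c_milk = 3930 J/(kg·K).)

T_f ≈ 77.5 °C

T_f is the heat-capacity-weighted average of the initial temperatures:
T_f = (339.36*140 + 374.14*20.8) / (339.36 + 374.14)
    = 55292 / 713.5 ≈ 77.50 °C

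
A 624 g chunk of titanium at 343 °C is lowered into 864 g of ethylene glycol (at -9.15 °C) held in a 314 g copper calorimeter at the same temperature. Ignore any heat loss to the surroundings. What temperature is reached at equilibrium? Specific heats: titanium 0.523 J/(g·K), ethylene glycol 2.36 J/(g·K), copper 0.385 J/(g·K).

Let T be the final temperature. ΣQ_i = 0:
624*0.523*(T − 343) + 864*2.36*(T − (-9.15)) + 314*0.385*(T − (-9.15)) = 0
(326.35 + 2039 + 120.89) T = 326.35*343 + 2039*(-9.15) + 120.89*(-9.15)
T = 92175/2486.3 ≈ 37.07 °C

T_f ≈ 37.1 °C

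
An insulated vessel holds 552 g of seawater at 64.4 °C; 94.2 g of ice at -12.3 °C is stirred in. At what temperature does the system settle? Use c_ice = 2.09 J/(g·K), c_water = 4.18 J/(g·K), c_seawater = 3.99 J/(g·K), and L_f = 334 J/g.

T_f ≈ 41.6 °C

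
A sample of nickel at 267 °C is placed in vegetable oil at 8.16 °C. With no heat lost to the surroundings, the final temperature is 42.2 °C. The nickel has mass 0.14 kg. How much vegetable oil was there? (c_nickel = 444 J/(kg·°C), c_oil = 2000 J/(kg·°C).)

Heat lost by the nickel = heat gained by the oil:
0.14×444×(267 − 42.2) = m×2000×(42.2 − 8.16)
68080 m = 13974  ⇒  m ≈ 0.2053 kg

m ≈ 0.205 kg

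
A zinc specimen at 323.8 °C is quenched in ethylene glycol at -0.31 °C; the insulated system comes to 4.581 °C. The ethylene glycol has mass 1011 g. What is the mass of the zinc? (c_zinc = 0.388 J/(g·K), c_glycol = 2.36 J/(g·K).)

m ≈ 94.2 g

Energy conservation, ΣQ = 0:
m×0.388×(4.581 − 323.8) + 1011×2.36×(4.581 − (-0.31)) = 0
-123.86 m = -11670
m = -11670/-123.86 ≈ 94.22 g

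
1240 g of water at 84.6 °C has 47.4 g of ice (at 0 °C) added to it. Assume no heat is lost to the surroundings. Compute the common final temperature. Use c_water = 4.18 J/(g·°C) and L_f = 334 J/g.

Heat gained plus heat lost sum to zero:
latent heat to melt: 47.4·334 = 15832; meltwater 0→T: 47.4·4.18·T = 198.13 T; water cools: 1240·4.18·(T − 84.6) = 5183.2(T − 84.6)
5381.3 T = 438499 − 15832 = 422667
T ≈ 78.54 °C — above 0 °C, consistent with complete melting.

T_f ≈ 78.5 °C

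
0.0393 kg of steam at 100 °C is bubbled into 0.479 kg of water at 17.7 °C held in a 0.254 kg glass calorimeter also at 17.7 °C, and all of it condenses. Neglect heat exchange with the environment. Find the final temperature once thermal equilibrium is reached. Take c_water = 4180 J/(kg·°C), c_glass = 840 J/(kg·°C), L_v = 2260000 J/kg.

Sum of m c ΔT and latent-heat terms is zero:
latent heat released on condensation: 0.0393·2260000 = 88818; condensate cools 100→T: 0.0393·4180·(T − 100) = 164.27(T − 100); original water: 2002.2(T − 17.7); cup: 213.36(T − 17.7)
2379.9 T = 88818 + 16427 + 39216 = 144461
T ≈ 60.70 °C (< 100 °C, so full condensation is consistent).

T_f ≈ 60.7 °C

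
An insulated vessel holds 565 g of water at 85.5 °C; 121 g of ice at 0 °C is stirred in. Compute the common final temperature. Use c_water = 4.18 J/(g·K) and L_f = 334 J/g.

Let T be the final temperature. ΣQ_i = 0:
fusion: m_ice L_f = 121·334 = 40414
  meltwater 0→T: 121·4.18·T = 505.78 T
  water cools: 565·4.18·(T − 85.5) = 2361.7(T − 85.5)
2867.5 T = 201925 − 40414 = 161511
T ≈ 56.33 °C — above 0 °C, consistent with complete melting.

T_f ≈ 56.3 °C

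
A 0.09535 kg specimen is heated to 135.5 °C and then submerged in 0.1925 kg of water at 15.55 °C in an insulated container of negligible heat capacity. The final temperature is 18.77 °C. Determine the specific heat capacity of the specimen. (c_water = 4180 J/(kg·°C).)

m_s c (T_s − T_f) = m_water c_water (T_f − T_0):
0.09535×c×(135.5 − 18.77) = 0.1925×4180×(18.77 − 15.55)
11.13 c = 2591  ⇒  c ≈ 232.8 J/(kg·°C)

c ≈ 233 J/(kg·°C)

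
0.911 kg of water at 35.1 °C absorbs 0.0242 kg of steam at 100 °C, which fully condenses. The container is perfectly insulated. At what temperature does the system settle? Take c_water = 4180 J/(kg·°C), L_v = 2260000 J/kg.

Taking heat into each body as positive, Σ m c ΔT = 0:
steam→water at 100 °C releases m L_v = 0.0242×2260000 = 54692
  condensate cools 100→T: 0.0242×4180×(T − 100) = 101.16(T − 100)
  water warms: 0.911×4180×(T − 35.1) = 3808(T − 35.1)
3909.1 T = 54692 + 10116 + 133660 = 198468
T ≈ 50.77 °C (< 100 °C, so full condensation is consistent).

T_f ≈ 50.8 °C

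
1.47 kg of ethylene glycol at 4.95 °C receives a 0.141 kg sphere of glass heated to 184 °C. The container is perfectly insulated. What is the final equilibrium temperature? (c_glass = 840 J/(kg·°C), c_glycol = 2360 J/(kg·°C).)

Let T be the final temperature. ΣQ_i = 0:
0.141*840*(T − 184) + 1.47*2360*(T − 4.95) = 0
118.44(T − 184) + 3469.2(T − 4.95) = 0
(118.44 + 3469.2) T = 118.44*184 + 3469.2*4.95
T ≈ 10.86 °C

T_f ≈ 10.9 °C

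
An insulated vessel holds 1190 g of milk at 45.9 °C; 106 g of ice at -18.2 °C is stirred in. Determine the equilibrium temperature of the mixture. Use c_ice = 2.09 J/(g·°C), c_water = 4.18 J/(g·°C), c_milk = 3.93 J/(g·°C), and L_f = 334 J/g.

T_f ≈ 34.2 °C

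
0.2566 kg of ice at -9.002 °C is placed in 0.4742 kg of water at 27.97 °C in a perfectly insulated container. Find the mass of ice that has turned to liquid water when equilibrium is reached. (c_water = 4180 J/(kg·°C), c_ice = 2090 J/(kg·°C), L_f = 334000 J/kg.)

m_melted ≈ 0.152 kg

Water can give up m c ΔT = 0.4742·4180·27.97 = 55441 J before reaching 0 °C.
Of that, 0.2566·2090·9.002 = 4827.7 J goes to bring the ice to 0 °C, leaving 50613 J.
Melting all 0.2566 kg of ice would need 0.2566·334000 = 85704 J.
50613 J < 85704 J, so only part of the ice melts and the system sits at 0 °C.
Mass melted = 50613/334000 ≈ 0.1515 kg.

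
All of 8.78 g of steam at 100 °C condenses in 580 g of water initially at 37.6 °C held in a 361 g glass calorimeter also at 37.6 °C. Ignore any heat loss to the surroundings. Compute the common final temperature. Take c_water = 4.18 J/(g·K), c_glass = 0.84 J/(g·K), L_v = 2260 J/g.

T_f ≈ 45.6 °C

Setting the total heat transfer to zero:
steam→water at 100 °C releases m L_v = 8.78·2260 = 19843; condensed water 100 °C→T: 36.7(T − 100); water warms: 580·4.18·(T − 37.6) = 2424.4(T − 37.6); cup: 303.24(T − 37.6)
2764.3 T = 19843 + 3670 + 102559 = 126072
T ≈ 45.61 °C (< 100 °C, so full condensation is consistent).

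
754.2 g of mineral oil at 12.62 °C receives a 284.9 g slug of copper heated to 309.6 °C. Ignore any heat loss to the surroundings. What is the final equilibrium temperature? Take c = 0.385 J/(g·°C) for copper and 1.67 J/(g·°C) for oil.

Heat lost by the copper equals heat gained by the oil:
284.9·0.385·(309.6 − T) = 754.2·1.67·(T − 12.62)
109.69(309.6 − T) = 1259.5(T − 12.62)
1369.2 T = 49854  ⇒  T ≈ 36.41 °C

T_f ≈ 36.4 °C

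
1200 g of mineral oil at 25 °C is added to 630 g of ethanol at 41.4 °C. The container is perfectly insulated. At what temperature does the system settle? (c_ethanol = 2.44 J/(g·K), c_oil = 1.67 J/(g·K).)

T_f ≈ 32.1 °C

Conservation of energy gives ΣQ = 0:
630*2.44*(T − 41.4) + 1200*1.67*(T − 25) = 0
(1537.2 + 2004) T = 1537.2*41.4 + 2004*25
T = 113740 / 3541.2 = 32.1 °C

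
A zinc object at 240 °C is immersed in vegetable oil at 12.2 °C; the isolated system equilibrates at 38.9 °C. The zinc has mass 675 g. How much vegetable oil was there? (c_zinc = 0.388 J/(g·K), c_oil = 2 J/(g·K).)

m ≈ 986 g

|Q_zinc| = |Q_oil|:
675·0.388·(240 − 38.9) = m·2·(38.9 − 12.2)
53.4 m = 52668  ⇒  m ≈ 986.3 g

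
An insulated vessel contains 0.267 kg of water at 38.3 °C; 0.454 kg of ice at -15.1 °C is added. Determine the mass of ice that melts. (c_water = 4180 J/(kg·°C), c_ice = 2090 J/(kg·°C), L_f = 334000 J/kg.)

m_melted ≈ 0.0851 kg

Heat available from the water dropping to 0 °C: 0.267×4180×38.3 = 42745 J.
Warming the ice to 0 °C takes 0.454×2090×15.1 = 14328 J, leaving 28417 J for melting.
Melting all 0.454 kg of ice would need 0.454×334000 = 151636 J.
28417 J < 151636 J, so only part of the ice melts and the system sits at 0 °C.
Mass melted = 28417/334000 ≈ 0.08508 kg.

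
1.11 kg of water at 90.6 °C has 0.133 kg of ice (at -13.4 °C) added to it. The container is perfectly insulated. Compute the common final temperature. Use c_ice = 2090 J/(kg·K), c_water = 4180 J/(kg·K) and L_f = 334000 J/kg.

Energy balance with sensible and latent terms:
ice -13.4→0 °C: 0.133×2090×13.4 = 3724.8
  melt ice: 0.133×334000 = 44422
  meltwater 0→T: 0.133×4180×T = 555.94 T
  water: 4639.8(T − 90.6)
5195.7 T = 420366 − 48147 = 372219
T ≈ 71.64 °C (positive, so assuming full melt was valid).

T_f ≈ 71.6 °C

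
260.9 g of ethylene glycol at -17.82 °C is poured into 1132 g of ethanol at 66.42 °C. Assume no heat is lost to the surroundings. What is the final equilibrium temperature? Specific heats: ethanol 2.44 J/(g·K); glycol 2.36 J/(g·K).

T_f ≈ 51.1 °C

Setting the total heat transfer to zero:
1132*2.44*(T − 66.42) + 260.9*2.36*(T − (-17.82)) = 0
3377.8 T = 172485
T = 172485 / 3377.8 = 51.1 °C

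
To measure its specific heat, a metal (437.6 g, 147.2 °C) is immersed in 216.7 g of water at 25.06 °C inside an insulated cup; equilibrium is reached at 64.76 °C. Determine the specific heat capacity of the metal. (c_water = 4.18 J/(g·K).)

c ≈ 0.997 J/(g·K)

Net heat exchanged in the isolated system is zero:
437.6·c·(64.76 − 147.2) + 216.7·4.18·(64.76 − 25.06) = 0
-36076 c = -35960
c = -35960/-36076 ≈ 0.9968 J/(g·K)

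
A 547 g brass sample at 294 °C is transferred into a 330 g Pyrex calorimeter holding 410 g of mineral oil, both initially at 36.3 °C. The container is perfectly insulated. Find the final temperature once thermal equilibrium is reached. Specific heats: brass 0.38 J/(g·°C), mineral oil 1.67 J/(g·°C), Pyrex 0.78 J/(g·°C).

T_f ≈ 82.9 °C

Energy conservation, ΣQ = 0:
547*0.38*(T − 294) + 410*1.67*(T − 36.3) + 330*0.78*(T − 36.3) = 0
(207.86 + 684.7 + 257.4) T = 207.86*294 + 684.7*36.3 + 257.4*36.3
T ≈ 82.88 °C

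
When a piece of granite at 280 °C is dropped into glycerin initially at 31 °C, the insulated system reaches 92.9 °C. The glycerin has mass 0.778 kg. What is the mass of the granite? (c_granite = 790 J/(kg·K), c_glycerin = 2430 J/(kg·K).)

m ≈ 0.792 kg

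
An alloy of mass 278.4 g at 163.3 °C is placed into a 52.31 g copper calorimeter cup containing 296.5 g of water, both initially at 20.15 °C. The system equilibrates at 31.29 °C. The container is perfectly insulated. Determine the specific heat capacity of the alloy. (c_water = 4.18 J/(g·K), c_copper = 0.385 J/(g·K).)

c ≈ 0.382 J/(g·K)

Heat gained plus heat lost sum to zero:
278.4·c·(31.29 − 163.3) + 296.5·4.18·(31.29 − 20.15) + 52.31·0.385·(31.29 − 20.15) = 0
-36752 c = -14031
c = -14031/-36752 ≈ 0.3818 J/(g·K)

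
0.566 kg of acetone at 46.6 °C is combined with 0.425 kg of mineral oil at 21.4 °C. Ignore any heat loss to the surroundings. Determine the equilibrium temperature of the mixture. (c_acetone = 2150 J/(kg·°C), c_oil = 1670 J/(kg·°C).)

Taking heat into each body as positive, Σ m c ΔT = 0:
0.566·2150·(T − 46.6) + 0.425·1670·(T − 21.4) = 0
(1216.9 + 709.75) T = 1216.9·46.6 + 709.75·21.4
T = 71896 / 1926.6 = 37.3 °C

T_f ≈ 37.3 °C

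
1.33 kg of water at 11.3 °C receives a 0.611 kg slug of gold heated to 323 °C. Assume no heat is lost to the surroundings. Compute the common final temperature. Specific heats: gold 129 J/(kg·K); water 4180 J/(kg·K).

T_f ≈ 15.7 °C

Net heat exchanged in the isolated system is zero:
0.611×129×(T − 323) + 1.33×4180×(T − 11.3) = 0
5638.2 T = 88280
T = 88280 / 5638.2 = 15.7 °C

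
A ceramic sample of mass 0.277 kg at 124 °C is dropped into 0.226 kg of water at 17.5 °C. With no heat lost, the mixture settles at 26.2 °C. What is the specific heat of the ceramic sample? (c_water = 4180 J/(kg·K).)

c ≈ 303 J/(kg·K)

Taking heat into each body as positive, Σ m c ΔT = 0:
0.277×c×(26.2 − 124) + 0.226×4180×(26.2 − 17.5) = 0
-27.09 c = -8218.7
c = -8218.7/-27.09 ≈ 303.4 J/(kg·K)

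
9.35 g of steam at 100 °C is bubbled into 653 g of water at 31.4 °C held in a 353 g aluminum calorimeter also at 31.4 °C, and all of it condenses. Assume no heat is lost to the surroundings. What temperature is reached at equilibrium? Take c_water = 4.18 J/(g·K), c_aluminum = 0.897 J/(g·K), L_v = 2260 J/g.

T_f ≈ 39.1 °C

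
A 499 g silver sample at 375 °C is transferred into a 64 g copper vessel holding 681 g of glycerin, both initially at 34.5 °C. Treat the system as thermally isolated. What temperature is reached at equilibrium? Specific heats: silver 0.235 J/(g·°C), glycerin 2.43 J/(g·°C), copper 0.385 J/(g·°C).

T_f ≈ 56.7 °C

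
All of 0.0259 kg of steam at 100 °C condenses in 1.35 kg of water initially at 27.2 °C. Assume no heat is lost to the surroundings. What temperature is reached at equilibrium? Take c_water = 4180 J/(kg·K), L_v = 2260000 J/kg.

T_f ≈ 38.7 °C

Conservation of energy gives ΣQ = 0:
condense steam: −0.0259·2260000 = −58534; condensate cools 100→T: 0.0259·4180·(T − 100) = 108.26(T − 100); water warms: 1.35·4180·(T − 27.2) = 5643(T − 27.2)
5751.3 T = 58534 + 10826 + 153490 = 222850
T ≈ 38.75 °C — below 100 °C, confirming all the steam condensed.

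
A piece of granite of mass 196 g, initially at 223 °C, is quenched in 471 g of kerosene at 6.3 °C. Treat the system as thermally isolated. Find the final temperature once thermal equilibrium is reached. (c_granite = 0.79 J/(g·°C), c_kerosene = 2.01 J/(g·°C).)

With ΣQ=0 the equilibrium temperature is the m·c-weighted mean:
T_f = (154.84*223 + 946.71*6.3) / (154.84 + 946.71)
    = 40494 / 1101.5 ≈ 36.76 °C

T_f ≈ 36.8 °C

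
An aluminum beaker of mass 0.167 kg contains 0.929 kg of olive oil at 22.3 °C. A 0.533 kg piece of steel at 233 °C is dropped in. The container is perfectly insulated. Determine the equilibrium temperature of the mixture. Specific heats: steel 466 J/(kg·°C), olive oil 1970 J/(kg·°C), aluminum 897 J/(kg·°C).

T_f ≈ 45.8 °C

T_f = Σ m_i c_i T_i / Σ m_i c_i:
T_f = (248.38×233 + 1830.1×22.3 + 149.8×22.3) / (248.38 + 1830.1 + 149.8)
    = 102024 / 2228.3 ≈ 45.79 °C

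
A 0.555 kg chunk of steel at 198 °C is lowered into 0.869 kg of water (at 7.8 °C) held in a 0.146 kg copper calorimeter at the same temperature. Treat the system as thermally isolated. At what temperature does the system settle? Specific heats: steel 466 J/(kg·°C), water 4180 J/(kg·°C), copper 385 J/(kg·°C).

Energy conservation, ΣQ = 0:
0.555*466*(T − 198) + 0.869*4180*(T − 7.8) + 0.146*385*(T − 7.8) = 0
258.63(T − 198) + 3632.4(T − 7.8) + 56.21(T − 7.8) = 0
3947.3 T = 79980
T = 79980/3947.3 ≈ 20.26 °C

T_f ≈ 20.3 °C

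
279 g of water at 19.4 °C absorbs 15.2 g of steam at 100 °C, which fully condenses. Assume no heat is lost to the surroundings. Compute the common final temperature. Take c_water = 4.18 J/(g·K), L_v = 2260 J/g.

T_f ≈ 51.5 °C

Taking heat into each body as positive, Σ m c ΔT = 0:
condense steam: −15.2×2260 = −34352
  condensate cools 100→T: 15.2×4.18×(T − 100) = 63.54(T − 100)
  water warms: 279×4.18×(T − 19.4) = 1166.2(T − 19.4)
1229.8 T = 34352 + 6353.6 + 22625 = 63330
T ≈ 51.50 °C — below 100 °C, confirming all the steam condensed.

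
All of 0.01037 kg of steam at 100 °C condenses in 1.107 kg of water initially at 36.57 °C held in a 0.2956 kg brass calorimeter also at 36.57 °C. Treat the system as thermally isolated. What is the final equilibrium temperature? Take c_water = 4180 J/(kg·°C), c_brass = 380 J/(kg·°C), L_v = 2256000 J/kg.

T_f ≈ 42.0 °C

Net heat exchanged in the isolated system is zero:
steam→water at 100 °C releases m L_v = 0.01037×2256000 = 23395; condensed water 100 °C→T: 43.35(T − 100); water warms: 1.107×4180×(T − 36.57) = 4627.3(T − 36.57); cup: 112.33(T − 36.57)
4782.9 T = 23395 + 4334.7 + 173327 = 201056
T ≈ 42.04 °C (< 100 °C, so full condensation is consistent).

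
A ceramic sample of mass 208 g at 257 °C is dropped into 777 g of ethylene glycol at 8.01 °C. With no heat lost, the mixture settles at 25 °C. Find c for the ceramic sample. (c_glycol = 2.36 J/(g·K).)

c ≈ 0.646 J/(g·K)

m_s c (T_s − T_f) = m_glycol c_glycol (T_f − T_0):
208·c·(257 − 25) = 777·2.36·(25 − 8.01)
48256 c = 31155  ⇒  c ≈ 0.6456 J/(g·K)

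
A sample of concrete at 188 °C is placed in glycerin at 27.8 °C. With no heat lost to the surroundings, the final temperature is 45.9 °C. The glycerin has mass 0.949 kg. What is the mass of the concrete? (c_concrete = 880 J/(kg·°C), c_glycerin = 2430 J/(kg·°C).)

m ≈ 0.334 kg

Net heat exchanged in the isolated system is zero:
m×880×(45.9 − 188) + 0.949×2430×(45.9 − 27.8) = 0
-125048 m = -41740
m = -41740/-125048 ≈ 0.3338 kg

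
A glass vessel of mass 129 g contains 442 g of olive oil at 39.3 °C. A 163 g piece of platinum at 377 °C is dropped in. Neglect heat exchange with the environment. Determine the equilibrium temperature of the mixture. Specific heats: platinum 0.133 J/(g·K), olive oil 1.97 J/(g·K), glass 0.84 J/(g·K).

Taking heat into each body as positive, Σ m c ΔT = 0:
163×0.133×(T − 377) + 442×1.97×(T − 39.3) + 129×0.84×(T − 39.3) = 0
21.68(T − 377) + 870.74(T − 39.3) + 108.36(T − 39.3) = 0
(21.68 + 870.74 + 108.36) T = 21.68×377 + 870.74×39.3 + 108.36×39.3
T = 46652 / 1000.8 = 46.6 °C

T_f ≈ 46.6 °C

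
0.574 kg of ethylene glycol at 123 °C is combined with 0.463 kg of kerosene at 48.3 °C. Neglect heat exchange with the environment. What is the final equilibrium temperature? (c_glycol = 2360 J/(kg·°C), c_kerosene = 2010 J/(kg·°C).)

With ΣQ=0 the equilibrium temperature is the m·c-weighted mean:
T_f = (1354.6·123 + 930.63·48.3) / (1354.6 + 930.63)
    = 211570 / 2285.3 ≈ 92.58 °C

T_f ≈ 92.6 °C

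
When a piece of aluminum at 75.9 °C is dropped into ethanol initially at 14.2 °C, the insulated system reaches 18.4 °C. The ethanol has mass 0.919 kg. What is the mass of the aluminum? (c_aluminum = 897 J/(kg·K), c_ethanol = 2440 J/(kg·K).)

m ≈ 0.183 kg

|Q_aluminum| = |Q_ethanol|:
m·897·(75.9 − 18.4) = 0.919·2440·(18.4 − 14.2)
51578 m = 9417.9  ⇒  m ≈ 0.1826 kg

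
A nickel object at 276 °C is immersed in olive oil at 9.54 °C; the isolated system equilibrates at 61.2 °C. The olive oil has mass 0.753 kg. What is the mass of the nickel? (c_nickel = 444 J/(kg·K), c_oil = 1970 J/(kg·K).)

m ≈ 0.804 kg

Let T be the final temperature. ΣQ_i = 0:
m×444×(61.2 − 276) + 0.753×1970×(61.2 − 9.54) = 0
-95371 m = -76633
m = -76633/-95371 ≈ 0.8035 kg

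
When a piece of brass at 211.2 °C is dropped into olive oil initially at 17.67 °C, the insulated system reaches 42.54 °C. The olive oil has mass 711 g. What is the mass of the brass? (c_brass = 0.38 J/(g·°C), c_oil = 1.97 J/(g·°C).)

Energy conservation, ΣQ = 0:
m×0.38×(42.54 − 211.2) + 711×1.97×(42.54 − 17.67) = 0
-64.09 m = -34835
m = -34835/-64.09 ≈ 543.5 g

m ≈ 544 g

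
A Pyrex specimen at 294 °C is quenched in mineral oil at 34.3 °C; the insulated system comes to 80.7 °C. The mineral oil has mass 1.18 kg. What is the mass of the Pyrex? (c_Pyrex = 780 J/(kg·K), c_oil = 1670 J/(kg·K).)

m ≈ 0.55 kg

|Q_Pyrex| = |Q_oil|:
m×780×(294 − 80.7) = 1.18×1670×(80.7 − 34.3)
166374 m = 91436  ⇒  m ≈ 0.5496 kg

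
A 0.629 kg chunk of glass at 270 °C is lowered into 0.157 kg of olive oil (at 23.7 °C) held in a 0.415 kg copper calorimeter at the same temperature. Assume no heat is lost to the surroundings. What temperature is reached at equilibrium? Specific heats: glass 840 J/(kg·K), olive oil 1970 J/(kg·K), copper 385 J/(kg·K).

Conservation of energy gives ΣQ = 0:
0.629·840·(T − 270) + 0.157·1970·(T − 23.7) + 0.415·385·(T − 23.7) = 0
528.36(T − 270) + 309.29(T − 23.7) + 159.78(T − 23.7) = 0
(528.36 + 309.29 + 159.78) T = 528.36·270 + 309.29·23.7 + 159.78·23.7
T = 153774/997.43 ≈ 154.17 °C

T_f ≈ 154.2 °C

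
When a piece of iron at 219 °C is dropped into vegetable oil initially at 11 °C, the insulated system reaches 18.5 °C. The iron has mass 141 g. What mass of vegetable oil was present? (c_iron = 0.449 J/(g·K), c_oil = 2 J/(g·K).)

Heat lost by the iron = heat gained by the oil:
141×0.449×(219 − 18.5) = m×2×(18.5 − 11)
15 m = 12693  ⇒  m ≈ 846.2 g

m ≈ 846 g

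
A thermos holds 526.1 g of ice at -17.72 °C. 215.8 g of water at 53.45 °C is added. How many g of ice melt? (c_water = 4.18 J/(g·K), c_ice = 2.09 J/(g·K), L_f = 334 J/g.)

Water can give up m c ΔT = 215.8×4.18×53.45 = 48214 J before reaching 0 °C.
Of that, 526.1×2.09×17.72 = 19484 J goes to bring the ice to 0 °C, leaving 28730 J.
Fully melting the ice requires m_ice L_f = 526.1×334 = 175717 J.
Since 28730 < 175717 J, not all the ice melts; equilibrium is at 0 °C.
Mass melted = 28730/334 ≈ 86.02 g.

m_melted ≈ 86 g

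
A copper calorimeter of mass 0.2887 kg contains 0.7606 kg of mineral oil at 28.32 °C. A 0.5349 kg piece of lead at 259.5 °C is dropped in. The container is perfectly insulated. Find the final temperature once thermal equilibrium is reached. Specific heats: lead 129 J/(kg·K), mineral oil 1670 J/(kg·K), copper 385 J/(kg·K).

Energy conservation, ΣQ = 0:
0.5349*129*(T − 259.5) + 0.7606*1670*(T − 28.32) + 0.2887*385*(T − 28.32) = 0
69(T − 259.5) + 1270.2(T − 28.32) + 111.15(T − 28.32) = 0
1450.4 T = 57026
T = 57026 / 1450.4 = 39.3 °C

T_f ≈ 39.3 °C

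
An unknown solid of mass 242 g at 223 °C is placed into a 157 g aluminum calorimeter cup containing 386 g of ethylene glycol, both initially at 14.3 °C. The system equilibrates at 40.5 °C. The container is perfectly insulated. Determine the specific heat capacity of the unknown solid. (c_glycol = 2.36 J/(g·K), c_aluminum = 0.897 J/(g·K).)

c ≈ 0.624 J/(g·K)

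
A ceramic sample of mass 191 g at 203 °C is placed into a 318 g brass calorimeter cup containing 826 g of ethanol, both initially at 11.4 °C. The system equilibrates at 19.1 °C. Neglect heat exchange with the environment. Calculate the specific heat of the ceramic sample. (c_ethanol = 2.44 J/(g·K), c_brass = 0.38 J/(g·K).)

Heat gained plus heat lost sum to zero:
191×c×(19.1 − 203) + 826×2.44×(19.1 − 11.4) + 318×0.38×(19.1 − 11.4) = 0
-35125 c = -16449
c = -16449/-35125 ≈ 0.4683 J/(g·K)

c ≈ 0.468 J/(g·K)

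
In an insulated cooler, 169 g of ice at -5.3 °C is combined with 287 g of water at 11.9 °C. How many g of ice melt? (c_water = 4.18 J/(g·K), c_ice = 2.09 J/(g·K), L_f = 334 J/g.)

m_melted ≈ 37.1 g

Water can give up m c ΔT = 287·4.18·11.9 = 14276 J before reaching 0 °C.
Warming the ice to 0 °C takes 169·2.09·5.3 = 1872 J, leaving 12404 J for melting.
Melting all 169 g of ice would need 169·334 = 56446 J.
Since 12404 < 56446 J, not all the ice melts; equilibrium is at 0 °C.
m_melt = 12404 / L_f = 37.14 g.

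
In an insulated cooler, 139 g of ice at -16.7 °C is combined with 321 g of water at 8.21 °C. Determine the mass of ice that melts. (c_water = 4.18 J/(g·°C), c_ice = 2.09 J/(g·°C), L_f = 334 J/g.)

m_melted ≈ 18.5 g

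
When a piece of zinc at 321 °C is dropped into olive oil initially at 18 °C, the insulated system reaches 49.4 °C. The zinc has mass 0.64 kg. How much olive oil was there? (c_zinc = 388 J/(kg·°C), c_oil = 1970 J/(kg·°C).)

|Q_zinc| = |Q_oil|:
0.64·388·(321 − 49.4) = m·1970·(49.4 − 18)
61858 m = 67444  ⇒  m ≈ 1.09 kg

m ≈ 1.09 kg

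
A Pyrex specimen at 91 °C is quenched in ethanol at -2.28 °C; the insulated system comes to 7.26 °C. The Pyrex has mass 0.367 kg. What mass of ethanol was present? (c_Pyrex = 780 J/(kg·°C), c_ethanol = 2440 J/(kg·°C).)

m ≈ 1.03 kg

Net heat exchanged in the isolated system is zero:
0.367×780×(7.26 − 91) + m×2440×(7.26 − (-2.28)) = 0
23278 m = 23971
m = 23971/23278 ≈ 1.03 kg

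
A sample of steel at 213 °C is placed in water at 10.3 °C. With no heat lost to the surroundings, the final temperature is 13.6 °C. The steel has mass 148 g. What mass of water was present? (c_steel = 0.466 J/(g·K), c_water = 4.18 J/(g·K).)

Heat lost by the steel = heat gained by the water:
148·0.466·(213 − 13.6) = m·4.18·(13.6 − 10.3)
13.79 m = 13752  ⇒  m ≈ 997 g

m ≈ 997 g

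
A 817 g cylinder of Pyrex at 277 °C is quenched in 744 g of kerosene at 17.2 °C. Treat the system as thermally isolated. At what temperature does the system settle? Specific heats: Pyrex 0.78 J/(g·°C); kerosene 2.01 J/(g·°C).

T_f is the heat-capacity-weighted average of the initial temperatures:
T_f = (637.26×277 + 1495.4×17.2) / (637.26 + 1495.4)
    = 202243 / 2132.7 ≈ 94.83 °C

T_f ≈ 94.8 °C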